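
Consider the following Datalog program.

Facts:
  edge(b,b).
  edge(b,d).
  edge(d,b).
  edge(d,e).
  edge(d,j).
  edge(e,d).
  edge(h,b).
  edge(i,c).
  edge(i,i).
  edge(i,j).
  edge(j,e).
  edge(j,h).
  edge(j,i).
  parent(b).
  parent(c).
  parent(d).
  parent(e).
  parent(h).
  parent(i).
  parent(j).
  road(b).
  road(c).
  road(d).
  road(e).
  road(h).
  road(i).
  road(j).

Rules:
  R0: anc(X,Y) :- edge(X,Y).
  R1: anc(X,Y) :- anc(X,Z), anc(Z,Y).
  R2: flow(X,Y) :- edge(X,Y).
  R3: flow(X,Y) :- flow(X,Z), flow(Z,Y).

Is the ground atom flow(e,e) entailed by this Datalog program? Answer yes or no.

yes

round 1: derive flow(b,b) via R2 from edge(b,b)
round 1: derive flow(b,d) via R2 from edge(b,d)
round 1: derive flow(d,b) via R2 from edge(d,b)
round 1: derive flow(d,e) via R2 from edge(d,e)
round 1: derive flow(d,j) via R2 from edge(d,j)
round 1: derive flow(e,d) via R2 from edge(e,d)
round 1: derive flow(h,b) via R2 from edge(h,b)
round 1: derive flow(i,c) via R2 from edge(i,c)
round 1: derive flow(i,i) via R2 from edge(i,i)
round 1: derive flow(i,j) via R2 from edge(i,j)
round 1: derive flow(j,e) via R2 from edge(j,e)
round 1: derive flow(j,h) via R2 from edge(j,h)
round 1: derive flow(j,i) via R2 from edge(j,i)
round 2: derive flow(b,e) via R3 from flow(b,d), flow(d,e)
round 2: derive flow(b,j) via R3 from flow(b,d), flow(d,j)
round 2: derive flow(d,d) via R3 from flow(d,b), flow(b,d)
round 2: derive flow(d,h) via R3 from flow(d,j), flow(j,h)
round 2: derive flow(d,i) via R3 from flow(d,j), flow(j,i)
round 2: derive flow(e,b) via R3 from flow(e,d), flow(d,b)
round 2: derive flow(e,e) via R3 from flow(e,d), flow(d,e)
round 2: derive flow(e,j) via R3 from flow(e,d), flow(d,j)
round 2: derive flow(h,d) via R3 from flow(h,b), flow(b,d)
round 2: derive flow(i,e) via R3 from flow(i,j), flow(j,e)
round 2: derive flow(i,h) via R3 from flow(i,j), flow(j,h)
round 2: derive flow(j,b) via R3 from flow(j,h), flow(h,b)
round 2: derive flow(j,c) via R3 from flow(j,i), flow(i,c)
round 2: derive flow(j,d) via R3 from flow(j,e), flow(e,d)
round 2: derive flow(j,j) via R3 from flow(j,i), flow(i,j)
round 3: derive flow(b,c) via R3 from flow(b,j), flow(j,c)
round 3: derive flow(b,h) via R3 from flow(b,d), flow(d,h)
round 3: derive flow(b,i) via R3 from flow(b,d), flow(d,i)
round 3: derive flow(d,c) via R3 from flow(d,i), flow(i,c)
round 3: derive flow(e,c) via R3 from flow(e,j), flow(j,c)
round 3: derive flow(e,h) via R3 from flow(e,d), flow(d,h)
round 3: derive flow(e,i) via R3 from flow(e,d), flow(d,i)
round 3: derive flow(h,e) via R3 from flow(h,b), flow(b,e)
round 3: derive flow(h,h) via R3 from flow(h,d), flow(d,h)
round 3: derive flow(h,i) via R3 from flow(h,d), flow(d,i)
round 3: derive flow(h,j) via R3 from flow(h,b), flow(b,j)
round 3: derive flow(i,b) via R3 from flow(i,e), flow(e,b)
round 3: derive flow(i,d) via R3 from flow(i,e), flow(e,d)
round 4: derive flow(h,c) via R3 from flow(h,b), flow(b,c)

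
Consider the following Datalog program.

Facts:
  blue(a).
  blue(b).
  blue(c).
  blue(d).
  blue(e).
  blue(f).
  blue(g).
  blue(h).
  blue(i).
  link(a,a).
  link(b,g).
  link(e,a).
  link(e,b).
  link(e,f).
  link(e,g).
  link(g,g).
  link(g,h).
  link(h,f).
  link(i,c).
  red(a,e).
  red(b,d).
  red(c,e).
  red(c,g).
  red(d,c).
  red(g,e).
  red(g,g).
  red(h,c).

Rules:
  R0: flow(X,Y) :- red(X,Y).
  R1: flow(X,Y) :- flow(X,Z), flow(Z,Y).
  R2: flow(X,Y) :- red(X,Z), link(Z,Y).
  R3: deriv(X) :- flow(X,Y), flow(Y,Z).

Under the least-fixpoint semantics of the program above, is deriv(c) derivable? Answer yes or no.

round 1: derive flow(a,e) via R0 from red(a,e)
round 1: derive flow(b,d) via R0 from red(b,d)
round 1: derive flow(c,e) via R0 from red(c,e)
round 1: derive flow(c,g) via R0 from red(c,g)
round 1: derive flow(d,c) via R0 from red(d,c)
round 1: derive flow(g,e) via R0 from red(g,e)
round 1: derive flow(g,g) via R0 from red(g,g)
round 1: derive flow(h,c) via R0 from red(h,c)
round 1: derive flow(a,a) via R2 from red(a,e), link(e,a)
round 1: derive flow(a,b) via R2 from red(a,e), link(e,b)
round 1: derive flow(a,f) via R2 from red(a,e), link(e,f)
round 1: derive flow(a,g) via R2 from red(a,e), link(e,g)
round 1: derive flow(c,a) via R2 from red(c,e), link(e,a)
round 1: derive flow(c,b) via R2 from red(c,e), link(e,b)
round 1: derive flow(c,f) via R2 from red(c,e), link(e,f)
round 1: derive flow(c,h) via R2 from red(c,g), link(g,h)
round 1: derive flow(g,a) via R2 from red(g,e), link(e,a)
round 1: derive flow(g,b) via R2 from red(g,e), link(e,b)
round 1: derive flow(g,f) via R2 from red(g,e), link(e,f)
round 1: derive flow(g,h) via R2 from red(g,g), link(g,h)
round 2: derive flow(a,d) via R1 from flow(a,b), flow(b,d)
round 2: derive flow(a,h) via R1 from flow(a,g), flow(g,h)
round 2: derive flow(b,c) via R1 from flow(b,d), flow(d,c)
round 2: derive flow(c,c) via R1 from flow(c,h), flow(h,c)
round 2: derive flow(c,d) via R1 from flow(c,b), flow(b,d)
round 2: derive flow(d,a) via R1 from flow(d,c), flow(c,a)
round 2: derive flow(d,b) via R1 from flow(d,c), flow(c,b)
round 2: derive flow(d,e) via R1 from flow(d,c), flow(c,e)
round 2: derive flow(d,f) via R1 from flow(d,c), flow(c,f)
round 2: derive flow(d,g) via R1 from flow(d,c), flow(c,g)
round 2: derive flow(d,h) via R1 from flow(d,c), flow(c,h)
round 2: derive flow(g,c) via R1 from flow(g,h), flow(h,c)
round 2: derive flow(g,d) via R1 from flow(g,b), flow(b,d)
round 2: derive flow(h,a) via R1 from flow(h,c), flow(c,a)
round 2: derive flow(h,b) via R1 from flow(h,c), flow(c,b)
round 2: derive flow(h,e) via R1 from flow(h,c), flow(c,e)
round 2: derive flow(h,f) via R1 from flow(h,c), flow(c,f)
round 2: derive flow(h,g) via R1 from flow(h,c), flow(c,g)
round 2: derive flow(h,h) via R1 from flow(h,c), flow(c,h)
round 2: derive deriv(a) via R3 from flow(a,a), flow(a,a)
round 2: derive deriv(b) via R3 from flow(b,d), flow(d,c)
round 2: derive deriv(c) via R3 from flow(c,a), flow(a,a)
round 2: derive deriv(d) via R3 from flow(d,c), flow(c,a)
round 2: derive deriv(g) via R3 from flow(g,a), flow(a,a)
round 2: derive deriv(h) via R3 from flow(h,c), flow(c,a)
round 3: derive flow(a,c) via R1 from flow(a,b), flow(b,c)
round 3: derive flow(b,a) via R1 from flow(b,c), flow(c,a)
round 3: derive flow(b,b) via R1 from flow(b,c), flow(c,b)
round 3: derive flow(b,e) via R1 from flow(b,c), flow(c,e)
round 3: derive flow(b,f) via R1 from flow(b,c), flow(c,f)
round 3: derive flow(b,g) via R1 from flow(b,c), flow(c,g)
round 3: derive flow(b,h) via R1 from flow(b,c), flow(c,h)
round 3: derive flow(d,d) via R1 from flow(d,a), flow(a,d)
round 3: derive flow(h,d) via R1 from flow(h,a), flow(a,d)

yes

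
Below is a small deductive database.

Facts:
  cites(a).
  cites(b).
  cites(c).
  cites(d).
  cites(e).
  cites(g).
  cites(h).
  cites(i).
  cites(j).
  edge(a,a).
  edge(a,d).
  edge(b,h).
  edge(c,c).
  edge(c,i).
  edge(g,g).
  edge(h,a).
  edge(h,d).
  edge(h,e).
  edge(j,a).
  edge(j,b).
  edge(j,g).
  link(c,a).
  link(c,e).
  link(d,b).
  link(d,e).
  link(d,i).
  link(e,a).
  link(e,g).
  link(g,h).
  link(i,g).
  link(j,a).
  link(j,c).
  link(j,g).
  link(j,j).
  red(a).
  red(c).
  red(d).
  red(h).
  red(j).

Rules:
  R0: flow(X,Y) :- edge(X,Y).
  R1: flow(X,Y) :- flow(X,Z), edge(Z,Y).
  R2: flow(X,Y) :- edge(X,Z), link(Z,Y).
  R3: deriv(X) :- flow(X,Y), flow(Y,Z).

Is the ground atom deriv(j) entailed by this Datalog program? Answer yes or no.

yes

round 1: derive flow(a,a) via R0 from edge(a,a)
round 1: derive flow(a,d) via R0 from edge(a,d)
round 1: derive flow(b,h) via R0 from edge(b,h)
round 1: derive flow(c,c) via R0 from edge(c,c)
round 1: derive flow(c,i) via R0 from edge(c,i)
round 1: derive flow(g,g) via R0 from edge(g,g)
round 1: derive flow(h,a) via R0 from edge(h,a)
round 1: derive flow(h,d) via R0 from edge(h,d)
round 1: derive flow(h,e) via R0 from edge(h,e)
round 1: derive flow(j,a) via R0 from edge(j,a)
round 1: derive flow(j,b) via R0 from edge(j,b)
round 1: derive flow(j,g) via R0 from edge(j,g)
round 1: derive flow(a,b) via R2 from edge(a,d), link(d,b)
round 1: derive flow(a,e) via R2 from edge(a,d), link(d,e)
round 1: derive flow(a,i) via R2 from edge(a,d), link(d,i)
round 1: derive flow(c,a) via R2 from edge(c,c), link(c,a)
round 1: derive flow(c,e) via R2 from edge(c,c), link(c,e)
round 1: derive flow(c,g) via R2 from edge(c,i), link(i,g)
round 1: derive flow(g,h) via R2 from edge(g,g), link(g,h)
round 1: derive flow(h,b) via R2 from edge(h,d), link(d,b)
round 1: derive flow(h,g) via R2 from edge(h,e), link(e,g)
round 1: derive flow(h,i) via R2 from edge(h,d), link(d,i)
round 1: derive flow(j,h) via R2 from edge(j,g), link(g,h)
round 2: derive flow(a,h) via R1 from flow(a,b), edge(b,h)
round 2: derive flow(b,a) via R1 from flow(b,h), edge(h,a)
round 2: derive flow(b,d) via R1 from flow(b,h), edge(h,d)
round 2: derive flow(b,e) via R1 from flow(b,h), edge(h,e)
round 2: derive flow(c,d) via R1 from flow(c,a), edge(a,d)
round 2: derive flow(g,a) via R1 from flow(g,h), edge(h,a)
round 2: derive flow(g,d) via R1 from flow(g,h), edge(h,d)
round 2: derive flow(g,e) via R1 from flow(g,h), edge(h,e)
round 2: derive flow(h,h) via R1 from flow(h,b), edge(b,h)
round 2: derive flow(j,d) via R1 from flow(j,a), edge(a,d)
round 2: derive flow(j,e) via R1 from flow(j,h), edge(h,e)
round 2: derive deriv(a) via R3 from flow(a,a), flow(a,a)
round 2: derive deriv(b) via R3 from flow(b,h), flow(h,a)
round 2: derive deriv(c) via R3 from flow(c,a), flow(a,a)
round 2: derive deriv(g) via R3 from flow(g,g), flow(g,g)
round 2: derive deriv(h) via R3 from flow(h,a), flow(a,a)
round 2: derive deriv(j) via R3 from flow(j,a), flow(a,a)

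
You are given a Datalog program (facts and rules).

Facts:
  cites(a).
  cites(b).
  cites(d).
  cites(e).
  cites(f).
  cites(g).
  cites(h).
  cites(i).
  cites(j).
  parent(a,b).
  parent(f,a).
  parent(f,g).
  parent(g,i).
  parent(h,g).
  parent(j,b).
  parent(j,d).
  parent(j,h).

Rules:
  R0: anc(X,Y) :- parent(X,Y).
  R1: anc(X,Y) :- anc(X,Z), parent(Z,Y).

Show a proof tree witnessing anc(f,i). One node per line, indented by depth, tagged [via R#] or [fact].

anc(f,i)  [via R1]
  anc(f,g)  [via R0]
    parent(f,g)  [fact]
  parent(g,i)  [fact]

round 1: derive anc(a,b) via R0 from parent(a,b)
round 1: derive anc(f,a) via R0 from parent(f,a)
round 1: derive anc(f,g) via R0 from parent(f,g)
round 1: derive anc(g,i) via R0 from parent(g,i)
round 1: derive anc(h,g) via R0 from parent(h,g)
round 1: derive anc(j,b) via R0 from parent(j,b)
round 1: derive anc(j,d) via R0 from parent(j,d)
round 1: derive anc(j,h) via R0 from parent(j,h)
round 2: derive anc(f,b) via R1 from anc(f,a), parent(a,b)
round 2: derive anc(f,i) via R1 from anc(f,g), parent(g,i)
round 2: derive anc(h,i) via R1 from anc(h,g), parent(g,i)
round 2: derive anc(j,g) via R1 from anc(j,h), parent(h,g)
round 3: derive anc(j,i) via R1 from anc(j,g), parent(g,i)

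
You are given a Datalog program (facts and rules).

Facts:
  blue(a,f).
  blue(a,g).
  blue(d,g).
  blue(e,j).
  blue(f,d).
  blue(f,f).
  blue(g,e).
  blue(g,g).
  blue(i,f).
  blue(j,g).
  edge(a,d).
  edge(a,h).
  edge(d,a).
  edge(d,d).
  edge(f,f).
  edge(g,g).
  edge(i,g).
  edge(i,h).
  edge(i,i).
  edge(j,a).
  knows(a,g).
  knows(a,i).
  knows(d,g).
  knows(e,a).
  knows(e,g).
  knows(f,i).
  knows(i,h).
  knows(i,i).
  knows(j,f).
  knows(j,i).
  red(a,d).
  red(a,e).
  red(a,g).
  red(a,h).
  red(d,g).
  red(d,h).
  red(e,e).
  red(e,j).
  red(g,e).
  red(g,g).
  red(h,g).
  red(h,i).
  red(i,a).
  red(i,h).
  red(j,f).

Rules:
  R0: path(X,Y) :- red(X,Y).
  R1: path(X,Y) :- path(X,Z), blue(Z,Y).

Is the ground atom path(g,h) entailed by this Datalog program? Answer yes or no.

no

round 1: derive path(a,d) via R0 from red(a,d)
round 1: derive path(a,e) via R0 from red(a,e)
round 1: derive path(a,g) via R0 from red(a,g)
round 1: derive path(a,h) via R0 from red(a,h)
round 1: derive path(d,g) via R0 from red(d,g)
round 1: derive path(d,h) via R0 from red(d,h)
round 1: derive path(e,e) via R0 from red(e,e)
round 1: derive path(e,j) via R0 from red(e,j)
round 1: derive path(g,e) via R0 from red(g,e)
round 1: derive path(g,g) via R0 from red(g,g)
round 1: derive path(h,g) via R0 from red(h,g)
round 1: derive path(h,i) via R0 from red(h,i)
round 1: derive path(i,a) via R0 from red(i,a)
round 1: derive path(i,h) via R0 from red(i,h)
round 1: derive path(j,f) via R0 from red(j,f)
round 2: derive path(a,j) via R1 from path(a,e), blue(e,j)
round 2: derive path(d,e) via R1 from path(d,g), blue(g,e)
round 2: derive path(e,g) via R1 from path(e,j), blue(j,g)
round 2: derive path(g,j) via R1 from path(g,e), blue(e,j)
round 2: derive path(h,e) via R1 from path(h,g), blue(g,e)
round 2: derive path(h,f) via R1 from path(h,i), blue(i,f)
round 2: derive path(i,f) via R1 from path(i,a), blue(a,f)
round 2: derive path(i,g) via R1 from path(i,a), blue(a,g)
round 2: derive path(j,d) via R1 from path(j,f), blue(f,d)
round 3: derive path(d,j) via R1 from path(d,e), blue(e,j)
round 3: derive path(h,d) via R1 from path(h,f), blue(f,d)
round 3: derive path(h,j) via R1 from path(h,e), blue(e,j)
round 3: derive path(i,d) via R1 from path(i,f), blue(f,d)
round 3: derive path(i,e) via R1 from path(i,g), blue(g,e)
round 3: derive path(j,g) via R1 from path(j,d), blue(d,g)
round 4: derive path(i,j) via R1 from path(i,e), blue(e,j)
round 4: derive path(j,e) via R1 from path(j,g), blue(g,e)
round 5: derive path(j,j) via R1 from path(j,e), blue(e,j)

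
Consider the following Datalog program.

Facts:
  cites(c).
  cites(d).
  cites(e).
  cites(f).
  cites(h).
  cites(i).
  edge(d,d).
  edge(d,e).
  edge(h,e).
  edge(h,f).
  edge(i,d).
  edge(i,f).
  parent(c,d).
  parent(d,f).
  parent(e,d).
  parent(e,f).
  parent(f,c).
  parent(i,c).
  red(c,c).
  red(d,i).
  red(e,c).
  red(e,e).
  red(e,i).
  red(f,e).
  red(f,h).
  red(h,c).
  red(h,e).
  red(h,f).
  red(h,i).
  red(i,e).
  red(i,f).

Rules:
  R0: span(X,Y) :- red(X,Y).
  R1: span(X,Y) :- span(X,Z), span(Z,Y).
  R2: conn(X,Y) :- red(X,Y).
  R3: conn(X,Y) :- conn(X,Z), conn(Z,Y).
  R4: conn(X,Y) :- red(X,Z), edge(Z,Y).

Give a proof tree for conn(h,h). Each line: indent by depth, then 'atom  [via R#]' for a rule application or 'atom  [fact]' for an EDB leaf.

conn(h,h)  [via R3]
  conn(h,f)  [via R2]
    red(h,f)  [fact]
  conn(f,h)  [via R2]
    red(f,h)  [fact]

round 1: derive conn(c,c) via R2 from red(c,c)
round 1: derive conn(d,i) via R2 from red(d,i)
round 1: derive conn(e,c) via R2 from red(e,c)
round 1: derive conn(e,e) via R2 from red(e,e)
round 1: derive conn(e,i) via R2 from red(e,i)
round 1: derive conn(f,e) via R2 from red(f,e)
round 1: derive conn(f,h) via R2 from red(f,h)
round 1: derive conn(h,c) via R2 from red(h,c)
round 1: derive conn(h,e) via R2 from red(h,e)
round 1: derive conn(h,f) via R2 from red(h,f)
round 1: derive conn(h,i) via R2 from red(h,i)
round 1: derive conn(i,e) via R2 from red(i,e)
round 1: derive conn(i,f) via R2 from red(i,f)
round 1: derive conn(d,d) via R4 from red(d,i), edge(i,d)
round 1: derive conn(d,f) via R4 from red(d,i), edge(i,f)
round 1: derive conn(e,d) via R4 from red(e,i), edge(i,d)
round 1: derive conn(e,f) via R4 from red(e,i), edge(i,f)
round 1: derive conn(f,f) via R4 from red(f,h), edge(h,f)
round 1: derive conn(h,d) via R4 from red(h,i), edge(i,d)
round 2: derive conn(d,e) via R3 from conn(d,f), conn(f,e)
round 2: derive conn(d,h) via R3 from conn(d,f), conn(f,h)
round 2: derive conn(e,h) via R3 from conn(e,f), conn(f,h)
round 2: derive conn(f,c) via R3 from conn(f,e), conn(e,c)
round 2: derive conn(f,d) via R3 from conn(f,e), conn(e,d)
round 2: derive conn(f,i) via R3 from conn(f,e), conn(e,i)
round 2: derive conn(h,h) via R3 from conn(h,f), conn(f,h)
round 2: derive conn(i,c) via R3 from conn(i,e), conn(e,c)
round 2: derive conn(i,d) via R3 from conn(i,e), conn(e,d)
round 2: derive conn(i,h) via R3 from conn(i,f), conn(f,h)
round 2: derive conn(i,i) via R3 from conn(i,e), conn(e,i)
round 3: derive conn(d,c) via R3 from conn(d,e), conn(e,c)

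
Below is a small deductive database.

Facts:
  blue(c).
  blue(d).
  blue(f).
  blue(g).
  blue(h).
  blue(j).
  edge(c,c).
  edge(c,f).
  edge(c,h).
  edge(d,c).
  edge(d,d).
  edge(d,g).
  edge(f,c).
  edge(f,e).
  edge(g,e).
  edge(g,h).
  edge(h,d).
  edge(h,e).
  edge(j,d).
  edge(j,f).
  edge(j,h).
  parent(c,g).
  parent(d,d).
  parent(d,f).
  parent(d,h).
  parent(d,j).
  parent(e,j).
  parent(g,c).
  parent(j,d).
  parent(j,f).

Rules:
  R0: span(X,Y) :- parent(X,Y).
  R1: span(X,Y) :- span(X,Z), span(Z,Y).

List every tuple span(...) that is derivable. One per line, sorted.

span(c,c)
span(c,g)
span(d,d)
span(d,f)
span(d,h)
span(d,j)
span(e,d)
span(e,f)
span(e,h)
span(e,j)
span(g,c)
span(g,g)
span(j,d)
span(j,f)
span(j,h)
span(j,j)

round 1: derive span(c,g) via R0 from parent(c,g)
round 1: derive span(d,d) via R0 from parent(d,d)
round 1: derive span(d,f) via R0 from parent(d,f)
round 1: derive span(d,h) via R0 from parent(d,h)
round 1: derive span(d,j) via R0 from parent(d,j)
round 1: derive span(e,j) via R0 from parent(e,j)
round 1: derive span(g,c) via R0 from parent(g,c)
round 1: derive span(j,d) via R0 from parent(j,d)
round 1: derive span(j,f) via R0 from parent(j,f)
round 2: derive span(c,c) via R1 from span(c,g), span(g,c)
round 2: derive span(e,d) via R1 from span(e,j), span(j,d)
round 2: derive span(e,f) via R1 from span(e,j), span(j,f)
round 2: derive span(g,g) via R1 from span(g,c), span(c,g)
round 2: derive span(j,h) via R1 from span(j,d), span(d,h)
round 2: derive span(j,j) via R1 from span(j,d), span(d,j)
round 3: derive span(e,h) via R1 from span(e,d), span(d,h)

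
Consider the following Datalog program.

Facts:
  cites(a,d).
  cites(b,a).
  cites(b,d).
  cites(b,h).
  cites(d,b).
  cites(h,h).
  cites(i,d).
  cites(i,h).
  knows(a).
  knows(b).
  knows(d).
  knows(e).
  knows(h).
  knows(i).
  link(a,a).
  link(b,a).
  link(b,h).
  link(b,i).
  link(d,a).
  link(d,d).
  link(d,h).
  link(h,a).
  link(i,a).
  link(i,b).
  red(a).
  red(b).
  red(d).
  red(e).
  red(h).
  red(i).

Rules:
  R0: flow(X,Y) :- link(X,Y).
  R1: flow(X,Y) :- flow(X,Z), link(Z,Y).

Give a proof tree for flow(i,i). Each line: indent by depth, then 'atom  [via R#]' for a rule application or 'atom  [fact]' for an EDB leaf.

flow(i,i)  [via R1]
  flow(i,b)  [via R0]
    link(i,b)  [fact]
  link(b,i)  [fact]

round 1: derive flow(a,a) via R0 from link(a,a)
round 1: derive flow(b,a) via R0 from link(b,a)
round 1: derive flow(b,h) via R0 from link(b,h)
round 1: derive flow(b,i) via R0 from link(b,i)
round 1: derive flow(d,a) via R0 from link(d,a)
round 1: derive flow(d,d) via R0 from link(d,d)
round 1: derive flow(d,h) via R0 from link(d,h)
round 1: derive flow(h,a) via R0 from link(h,a)
round 1: derive flow(i,a) via R0 from link(i,a)
round 1: derive flow(i,b) via R0 from link(i,b)
round 2: derive flow(b,b) via R1 from flow(b,i), link(i,b)
round 2: derive flow(i,h) via R1 from flow(i,b), link(b,h)
round 2: derive flow(i,i) via R1 from flow(i,b), link(b,i)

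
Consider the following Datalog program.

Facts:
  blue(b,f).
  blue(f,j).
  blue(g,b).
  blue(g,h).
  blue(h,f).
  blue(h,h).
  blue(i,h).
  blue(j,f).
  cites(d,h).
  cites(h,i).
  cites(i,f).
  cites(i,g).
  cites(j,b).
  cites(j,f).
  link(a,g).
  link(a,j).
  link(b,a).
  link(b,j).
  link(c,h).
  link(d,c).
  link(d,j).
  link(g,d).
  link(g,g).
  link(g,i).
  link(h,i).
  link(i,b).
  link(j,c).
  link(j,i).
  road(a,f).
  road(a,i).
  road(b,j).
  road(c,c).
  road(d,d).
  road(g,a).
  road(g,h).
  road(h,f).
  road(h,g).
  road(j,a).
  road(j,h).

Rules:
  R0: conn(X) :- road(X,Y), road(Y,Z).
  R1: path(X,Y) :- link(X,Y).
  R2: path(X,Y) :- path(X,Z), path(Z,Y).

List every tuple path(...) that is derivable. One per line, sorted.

round 1: derive path(a,g) via R1 from link(a,g)
round 1: derive path(a,j) via R1 from link(a,j)
round 1: derive path(b,a) via R1 from link(b,a)
round 1: derive path(b,j) via R1 from link(b,j)
round 1: derive path(c,h) via R1 from link(c,h)
round 1: derive path(d,c) via R1 from link(d,c)
round 1: derive path(d,j) via R1 from link(d,j)
round 1: derive path(g,d) via R1 from link(g,d)
round 1: derive path(g,g) via R1 from link(g,g)
round 1: derive path(g,i) via R1 from link(g,i)
round 1: derive path(h,i) via R1 from link(h,i)
round 1: derive path(i,b) via R1 from link(i,b)
round 1: derive path(j,c) via R1 from link(j,c)
round 1: derive path(j,i) via R1 from link(j,i)
round 2: derive path(a,c) via R2 from path(a,j), path(j,c)
round 2: derive path(a,d) via R2 from path(a,g), path(g,d)
round 2: derive path(a,i) via R2 from path(a,g), path(g,i)
round 2: derive path(b,c) via R2 from path(b,j), path(j,c)
round 2: derive path(b,g) via R2 from path(b,a), path(a,g)
round 2: derive path(b,i) via R2 from path(b,j), path(j,i)
round 2: derive path(c,i) via R2 from path(c,h), path(h,i)
round 2: derive path(d,h) via R2 from path(d,c), path(c,h)
round 2: derive path(d,i) via R2 from path(d,j), path(j,i)
round 2: derive path(g,b) via R2 from path(g,i), path(i,b)
round 2: derive path(g,c) via R2 from path(g,d), path(d,c)
round 2: derive path(g,j) via R2 from path(g,d), path(d,j)
round 2: derive path(h,b) via R2 from path(h,i), path(i,b)
round 2: derive path(i,a) via R2 from path(i,b), path(b,a)
round 2: derive path(i,j) via R2 from path(i,b), path(b,j)
round 2: derive path(j,b) via R2 from path(j,i), path(i,b)
round 2: derive path(j,h) via R2 from path(j,c), path(c,h)
round 3: derive path(a,a) via R2 from path(a,i), path(i,a)
round 3: derive path(a,b) via R2 from path(a,g), path(g,b)
round 3: derive path(a,h) via R2 from path(a,c), path(c,h)
round 3: derive path(b,b) via R2 from path(b,g), path(g,b)
round 3: derive path(b,d) via R2 from path(b,a), path(a,d)
round 3: derive path(b,h) via R2 from path(b,c), path(c,h)
round 3: derive path(c,a) via R2 from path(c,i), path(i,a)
round 3: derive path(c,b) via R2 from path(c,h), path(h,b)
round 3: derive path(c,j) via R2 from path(c,i), path(i,j)
round 3: derive path(d,a) via R2 from path(d,i), path(i,a)
round 3: derive path(d,b) via R2 from path(d,h), path(h,b)
round 3: derive path(g,a) via R2 from path(g,b), path(b,a)
round 3: derive path(g,h) via R2 from path(g,c), path(c,h)
round 3: derive path(h,a) via R2 from path(h,b), path(b,a)
round 3: derive path(h,c) via R2 from path(h,b), path(b,c)
round 3: derive path(h,g) via R2 from path(h,b), path(b,g)
round 3: derive path(h,j) via R2 from path(h,b), path(b,j)
round 3: derive path(i,c) via R2 from path(i,a), path(a,c)
round 3: derive path(i,d) via R2 from path(i,a), path(a,d)
round 3: derive path(i,g) via R2 from path(i,a), path(a,g)
round 3: derive path(i,h) via R2 from path(i,j), path(j,h)
round 3: derive path(i,i) via R2 from path(i,a), path(a,i)
round 3: derive path(j,a) via R2 from path(j,b), path(b,a)
round 3: derive path(j,g) via R2 from path(j,b), path(b,g)
round 3: derive path(j,j) via R2 from path(j,b), path(b,j)
round 4: derive path(c,c) via R2 from path(c,a), path(a,c)
round 4: derive path(c,d) via R2 from path(c,a), path(a,d)
round 4: derive path(c,g) via R2 from path(c,a), path(a,g)
round 4: derive path(d,d) via R2 from path(d,a), path(a,d)
round 4: derive path(d,g) via R2 from path(d,a), path(a,g)
round 4: derive path(h,d) via R2 from path(h,a), path(a,d)
round 4: derive path(h,h) via R2 from path(h,a), path(a,h)
round 4: derive path(j,d) via R2 from path(j,a), path(a,d)

path(a,a)
path(a,b)
path(a,c)
path(a,d)
path(a,g)
path(a,h)
path(a,i)
path(a,j)
path(b,a)
path(b,b)
path(b,c)
path(b,d)
path(b,g)
path(b,h)
path(b,i)
path(b,j)
path(c,a)
path(c,b)
path(c,c)
path(c,d)
path(c,g)
path(c,h)
path(c,i)
path(c,j)
path(d,a)
path(d,b)
path(d,c)
path(d,d)
path(d,g)
path(d,h)
path(d,i)
path(d,j)
path(g,a)
path(g,b)
path(g,c)
path(g,d)
path(g,g)
path(g,h)
path(g,i)
path(g,j)
path(h,a)
path(h,b)
path(h,c)
path(h,d)
path(h,g)
path(h,h)
path(h,i)
path(h,j)
path(i,a)
path(i,b)
path(i,c)
path(i,d)
path(i,g)
path(i,h)
path(i,i)
path(i,j)
path(j,a)
path(j,b)
path(j,c)
path(j,d)
path(j,g)
path(j,h)
path(j,i)
path(j,j)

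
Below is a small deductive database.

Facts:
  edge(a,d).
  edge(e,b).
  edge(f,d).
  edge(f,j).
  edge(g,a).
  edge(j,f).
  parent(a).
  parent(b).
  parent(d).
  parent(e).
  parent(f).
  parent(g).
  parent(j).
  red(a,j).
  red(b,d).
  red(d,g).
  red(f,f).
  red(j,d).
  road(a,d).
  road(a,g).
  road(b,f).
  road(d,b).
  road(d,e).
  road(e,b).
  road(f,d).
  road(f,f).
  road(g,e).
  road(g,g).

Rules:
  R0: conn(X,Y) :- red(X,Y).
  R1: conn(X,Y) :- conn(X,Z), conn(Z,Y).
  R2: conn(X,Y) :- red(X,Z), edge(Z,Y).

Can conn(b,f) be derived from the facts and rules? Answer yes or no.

round 1: derive conn(a,j) via R0 from red(a,j)
round 1: derive conn(b,d) via R0 from red(b,d)
round 1: derive conn(d,g) via R0 from red(d,g)
round 1: derive conn(f,f) via R0 from red(f,f)
round 1: derive conn(j,d) via R0 from red(j,d)
round 1: derive conn(a,f) via R2 from red(a,j), edge(j,f)
round 1: derive conn(d,a) via R2 from red(d,g), edge(g,a)
round 1: derive conn(f,d) via R2 from red(f,f), edge(f,d)
round 1: derive conn(f,j) via R2 from red(f,f), edge(f,j)
round 2: derive conn(a,d) via R1 from conn(a,f), conn(f,d)
round 2: derive conn(b,a) via R1 from conn(b,d), conn(d,a)
round 2: derive conn(b,g) via R1 from conn(b,d), conn(d,g)
round 2: derive conn(d,f) via R1 from conn(d,a), conn(a,f)
round 2: derive conn(d,j) via R1 from conn(d,a), conn(a,j)
round 2: derive conn(f,a) via R1 from conn(f,d), conn(d,a)
round 2: derive conn(f,g) via R1 from conn(f,d), conn(d,g)
round 2: derive conn(j,a) via R1 from conn(j,d), conn(d,a)
round 2: derive conn(j,g) via R1 from conn(j,d), conn(d,g)
round 3: derive conn(a,a) via R1 from conn(a,d), conn(d,a)
round 3: derive conn(a,g) via R1 from conn(a,d), conn(d,g)
round 3: derive conn(b,f) via R1 from conn(b,a), conn(a,f)
round 3: derive conn(b,j) via R1 from conn(b,a), conn(a,j)
round 3: derive conn(d,d) via R1 from conn(d,a), conn(a,d)
round 3: derive conn(j,f) via R1 from conn(j,a), conn(a,f)
round 3: derive conn(j,j) via R1 from conn(j,a), conn(a,j)

yes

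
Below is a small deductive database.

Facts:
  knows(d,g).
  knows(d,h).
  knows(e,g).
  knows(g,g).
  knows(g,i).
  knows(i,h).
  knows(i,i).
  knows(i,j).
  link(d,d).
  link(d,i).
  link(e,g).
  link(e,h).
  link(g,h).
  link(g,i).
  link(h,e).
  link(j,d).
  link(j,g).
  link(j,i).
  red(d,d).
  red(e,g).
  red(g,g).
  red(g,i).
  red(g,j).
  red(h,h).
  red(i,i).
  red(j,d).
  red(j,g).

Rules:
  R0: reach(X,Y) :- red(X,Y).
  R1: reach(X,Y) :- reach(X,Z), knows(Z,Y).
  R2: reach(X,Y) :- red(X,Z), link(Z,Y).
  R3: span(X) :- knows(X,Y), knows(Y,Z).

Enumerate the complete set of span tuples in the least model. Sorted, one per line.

round 1: derive span(d) via R3 from knows(d,g), knows(g,g)
round 1: derive span(e) via R3 from knows(e,g), knows(g,g)
round 1: derive span(g) via R3 from knows(g,g), knows(g,g)
round 1: derive span(i) via R3 from knows(i,i), knows(i,h)

span(d)
span(e)
span(g)
span(i)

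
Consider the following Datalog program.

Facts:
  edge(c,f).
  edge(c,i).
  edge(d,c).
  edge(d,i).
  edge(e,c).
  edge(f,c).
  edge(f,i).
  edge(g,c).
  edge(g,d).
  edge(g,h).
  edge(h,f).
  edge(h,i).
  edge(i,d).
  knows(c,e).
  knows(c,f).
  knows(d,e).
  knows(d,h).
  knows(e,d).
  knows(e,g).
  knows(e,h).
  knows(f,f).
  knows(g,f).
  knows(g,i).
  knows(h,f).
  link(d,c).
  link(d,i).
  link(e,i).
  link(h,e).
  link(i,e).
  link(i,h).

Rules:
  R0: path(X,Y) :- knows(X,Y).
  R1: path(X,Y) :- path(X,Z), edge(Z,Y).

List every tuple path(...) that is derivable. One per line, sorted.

round 1: derive path(c,e) via R0 from knows(c,e)
round 1: derive path(c,f) via R0 from knows(c,f)
round 1: derive path(d,e) via R0 from knows(d,e)
round 1: derive path(d,h) via R0 from knows(d,h)
round 1: derive path(e,d) via R0 from knows(e,d)
round 1: derive path(e,g) via R0 from knows(e,g)
round 1: derive path(e,h) via R0 from knows(e,h)
round 1: derive path(f,f) via R0 from knows(f,f)
round 1: derive path(g,f) via R0 from knows(g,f)
round 1: derive path(g,i) via R0 from knows(g,i)
round 1: derive path(h,f) via R0 from knows(h,f)
round 2: derive path(c,c) via R1 from path(c,e), edge(e,c)
round 2: derive path(c,i) via R1 from path(c,f), edge(f,i)
round 2: derive path(d,c) via R1 from path(d,e), edge(e,c)
round 2: derive path(d,f) via R1 from path(d,h), edge(h,f)
round 2: derive path(d,i) via R1 from path(d,h), edge(h,i)
round 2: derive path(e,c) via R1 from path(e,d), edge(d,c)
round 2: derive path(e,f) via R1 from path(e,h), edge(h,f)
round 2: derive path(e,i) via R1 from path(e,d), edge(d,i)
round 2: derive path(f,c) via R1 from path(f,f), edge(f,c)
round 2: derive path(f,i) via R1 from path(f,f), edge(f,i)
round 2: derive path(g,c) via R1 from path(g,f), edge(f,c)
round 2: derive path(g,d) via R1 from path(g,i), edge(i,d)
round 2: derive path(h,c) via R1 from path(h,f), edge(f,c)
round 2: derive path(h,i) via R1 from path(h,f), edge(f,i)
round 3: derive path(c,d) via R1 from path(c,i), edge(i,d)
round 3: derive path(d,d) via R1 from path(d,i), edge(i,d)
round 3: derive path(f,d) via R1 from path(f,i), edge(i,d)
round 3: derive path(h,d) via R1 from path(h,i), edge(i,d)

path(c,c)
path(c,d)
path(c,e)
path(c,f)
path(c,i)
path(d,c)
path(d,d)
path(d,e)
path(d,f)
path(d,h)
path(d,i)
path(e,c)
path(e,d)
path(e,f)
path(e,g)
path(e,h)
path(e,i)
path(f,c)
path(f,d)
path(f,f)
path(f,i)
path(g,c)
path(g,d)
path(g,f)
path(g,i)
path(h,c)
path(h,d)
path(h,f)
path(h,i)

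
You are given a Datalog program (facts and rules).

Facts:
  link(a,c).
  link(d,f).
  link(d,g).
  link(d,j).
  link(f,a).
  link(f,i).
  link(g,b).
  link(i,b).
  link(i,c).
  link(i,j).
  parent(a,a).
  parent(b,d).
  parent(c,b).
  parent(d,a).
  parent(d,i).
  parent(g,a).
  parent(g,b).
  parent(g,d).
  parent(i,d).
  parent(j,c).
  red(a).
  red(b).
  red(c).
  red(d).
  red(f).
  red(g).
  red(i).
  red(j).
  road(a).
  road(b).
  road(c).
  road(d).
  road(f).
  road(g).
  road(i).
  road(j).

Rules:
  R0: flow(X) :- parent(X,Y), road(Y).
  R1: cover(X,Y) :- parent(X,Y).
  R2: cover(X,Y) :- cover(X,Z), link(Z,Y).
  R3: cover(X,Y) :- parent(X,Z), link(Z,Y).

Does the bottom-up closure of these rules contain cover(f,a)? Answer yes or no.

round 1: derive cover(a,a) via R1 from parent(a,a)
round 1: derive cover(b,d) via R1 from parent(b,d)
round 1: derive cover(c,b) via R1 from parent(c,b)
round 1: derive cover(d,a) via R1 from parent(d,a)
round 1: derive cover(d,i) via R1 from parent(d,i)
round 1: derive cover(g,a) via R1 from parent(g,a)
round 1: derive cover(g,b) via R1 from parent(g,b)
round 1: derive cover(g,d) via R1 from parent(g,d)
round 1: derive cover(i,d) via R1 from parent(i,d)
round 1: derive cover(j,c) via R1 from parent(j,c)
round 1: derive cover(a,c) via R3 from parent(a,a), link(a,c)
round 1: derive cover(b,f) via R3 from parent(b,d), link(d,f)
round 1: derive cover(b,g) via R3 from parent(b,d), link(d,g)
round 1: derive cover(b,j) via R3 from parent(b,d), link(d,j)
round 1: derive cover(d,b) via R3 from parent(d,i), link(i,b)
round 1: derive cover(d,c) via R3 from parent(d,a), link(a,c)
round 1: derive cover(d,j) via R3 from parent(d,i), link(i,j)
round 1: derive cover(g,c) via R3 from parent(g,a), link(a,c)
round 1: derive cover(g,f) via R3 from parent(g,d), link(d,f)
round 1: derive cover(g,g) via R3 from parent(g,d), link(d,g)
round 1: derive cover(g,j) via R3 from parent(g,d), link(d,j)
round 1: derive cover(i,f) via R3 from parent(i,d), link(d,f)
round 1: derive cover(i,g) via R3 from parent(i,d), link(d,g)
round 1: derive cover(i,j) via R3 from parent(i,d), link(d,j)
round 2: derive cover(b,a) via R2 from cover(b,f), link(f,a)
round 2: derive cover(b,b) via R2 from cover(b,g), link(g,b)
round 2: derive cover(b,i) via R2 from cover(b,f), link(f,i)
round 2: derive cover(g,i) via R2 from cover(g,f), link(f,i)
round 2: derive cover(i,a) via R2 from cover(i,f), link(f,a)
round 2: derive cover(i,b) via R2 from cover(i,g), link(g,b)
round 2: derive cover(i,i) via R2 from cover(i,f), link(f,i)
round 3: derive cover(b,c) via R2 from cover(b,a), link(a,c)
round 3: derive cover(i,c) via R2 from cover(i,a), link(a,c)

no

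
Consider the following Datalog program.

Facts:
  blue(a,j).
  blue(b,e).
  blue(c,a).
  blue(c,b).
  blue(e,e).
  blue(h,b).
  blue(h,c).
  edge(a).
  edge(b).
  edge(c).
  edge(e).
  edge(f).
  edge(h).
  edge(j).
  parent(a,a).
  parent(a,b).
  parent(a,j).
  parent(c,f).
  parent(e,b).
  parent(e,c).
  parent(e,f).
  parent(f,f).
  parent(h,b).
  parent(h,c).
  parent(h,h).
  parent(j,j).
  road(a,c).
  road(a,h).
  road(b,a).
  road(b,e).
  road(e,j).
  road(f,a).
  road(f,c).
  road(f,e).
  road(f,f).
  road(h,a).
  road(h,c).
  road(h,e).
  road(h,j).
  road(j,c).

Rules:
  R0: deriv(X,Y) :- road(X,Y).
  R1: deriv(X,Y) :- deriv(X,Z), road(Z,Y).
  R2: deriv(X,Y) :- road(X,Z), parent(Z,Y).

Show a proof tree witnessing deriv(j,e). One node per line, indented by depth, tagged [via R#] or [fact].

round 1: derive deriv(a,c) via R0 from road(a,c)
round 1: derive deriv(a,h) via R0 from road(a,h)
round 1: derive deriv(b,a) via R0 from road(b,a)
round 1: derive deriv(b,e) via R0 from road(b,e)
round 1: derive deriv(e,j) via R0 from road(e,j)
round 1: derive deriv(f,a) via R0 from road(f,a)
round 1: derive deriv(f,c) via R0 from road(f,c)
round 1: derive deriv(f,e) via R0 from road(f,e)
round 1: derive deriv(f,f) via R0 from road(f,f)
round 1: derive deriv(h,a) via R0 from road(h,a)
round 1: derive deriv(h,c) via R0 from road(h,c)
round 1: derive deriv(h,e) via R0 from road(h,e)
round 1: derive deriv(h,j) via R0 from road(h,j)
round 1: derive deriv(j,c) via R0 from road(j,c)
round 1: derive deriv(a,b) via R2 from road(a,h), parent(h,b)
round 1: derive deriv(a,f) via R2 from road(a,c), parent(c,f)
round 1: derive deriv(b,b) via R2 from road(b,a), parent(a,b)
round 1: derive deriv(b,c) via R2 from road(b,e), parent(e,c)
round 1: derive deriv(b,f) via R2 from road(b,e), parent(e,f)
round 1: derive deriv(b,j) via R2 from road(b,a), parent(a,j)
round 1: derive deriv(f,b) via R2 from road(f,a), parent(a,b)
round 1: derive deriv(f,j) via R2 from road(f,a), parent(a,j)
round 1: derive deriv(h,b) via R2 from road(h,a), parent(a,b)
round 1: derive deriv(h,f) via R2 from road(h,c), parent(c,f)
round 1: derive deriv(j,f) via R2 from road(j,c), parent(c,f)
round 2: derive deriv(a,a) via R1 from deriv(a,b), road(b,a)
round 2: derive deriv(a,e) via R1 from deriv(a,b), road(b,e)
round 2: derive deriv(a,j) via R1 from deriv(a,h), road(h,j)
round 2: derive deriv(b,h) via R1 from deriv(b,a), road(a,h)
round 2: derive deriv(e,c) via R1 from deriv(e,j), road(j,c)
round 2: derive deriv(f,h) via R1 from deriv(f,a), road(a,h)
round 2: derive deriv(h,h) via R1 from deriv(h,a), road(a,h)
round 2: derive deriv(j,a) via R1 from deriv(j,f), road(f,a)
round 2: derive deriv(j,e) via R1 from deriv(j,f), road(f,e)
round 3: derive deriv(j,h) via R1 from deriv(j,a), road(a,h)
round 3: derive deriv(j,j) via R1 from deriv(j,e), road(e,j)

deriv(j,e)  [via R1]
  deriv(j,f)  [via R2]
    road(j,c)  [fact]
    parent(c,f)  [fact]
  road(f,e)  [fact]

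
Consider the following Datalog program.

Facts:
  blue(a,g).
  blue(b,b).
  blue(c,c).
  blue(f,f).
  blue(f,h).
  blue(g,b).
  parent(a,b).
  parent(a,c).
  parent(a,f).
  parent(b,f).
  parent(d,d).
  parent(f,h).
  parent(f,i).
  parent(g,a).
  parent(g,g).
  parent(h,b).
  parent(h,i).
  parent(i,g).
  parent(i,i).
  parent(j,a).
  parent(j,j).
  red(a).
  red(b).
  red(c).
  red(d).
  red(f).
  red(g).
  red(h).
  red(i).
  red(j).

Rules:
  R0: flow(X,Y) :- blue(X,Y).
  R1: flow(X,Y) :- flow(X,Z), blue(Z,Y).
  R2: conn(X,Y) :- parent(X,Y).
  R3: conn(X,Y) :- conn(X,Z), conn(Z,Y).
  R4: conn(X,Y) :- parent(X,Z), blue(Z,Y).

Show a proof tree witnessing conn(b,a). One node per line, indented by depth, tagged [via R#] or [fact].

conn(b,a)  [via R3]
  conn(b,i)  [via R3]
    conn(b,f)  [via R2]
      parent(b,f)  [fact]
    conn(f,i)  [via R2]
      parent(f,i)  [fact]
  conn(i,a)  [via R3]
    conn(i,g)  [via R2]
      parent(i,g)  [fact]
    conn(g,a)  [via R2]
      parent(g,a)  [fact]

round 1: derive conn(a,b) via R2 from parent(a,b)
round 1: derive conn(a,c) via R2 from parent(a,c)
round 1: derive conn(a,f) via R2 from parent(a,f)
round 1: derive conn(b,f) via R2 from parent(b,f)
round 1: derive conn(d,d) via R2 from parent(d,d)
round 1: derive conn(f,h) via R2 from parent(f,h)
round 1: derive conn(f,i) via R2 from parent(f,i)
round 1: derive conn(g,a) via R2 from parent(g,a)
round 1: derive conn(g,g) via R2 from parent(g,g)
round 1: derive conn(h,b) via R2 from parent(h,b)
round 1: derive conn(h,i) via R2 from parent(h,i)
round 1: derive conn(i,g) via R2 from parent(i,g)
round 1: derive conn(i,i) via R2 from parent(i,i)
round 1: derive conn(j,a) via R2 from parent(j,a)
round 1: derive conn(j,j) via R2 from parent(j,j)
round 1: derive conn(a,h) via R4 from parent(a,f), blue(f,h)
round 1: derive conn(b,h) via R4 from parent(b,f), blue(f,h)
round 1: derive conn(g,b) via R4 from parent(g,g), blue(g,b)
round 1: derive conn(i,b) via R4 from parent(i,g), blue(g,b)
round 1: derive conn(j,g) via R4 from parent(j,a), blue(a,g)
round 2: derive conn(a,i) via R3 from conn(a,f), conn(f,i)
round 2: derive conn(b,b) via R3 from conn(b,h), conn(h,b)
round 2: derive conn(b,i) via R3 from conn(b,f), conn(f,i)
round 2: derive conn(f,b) via R3 from conn(f,h), conn(h,b)
round 2: derive conn(f,g) via R3 from conn(f,i), conn(i,g)
round 2: derive conn(g,c) via R3 from conn(g,a), conn(a,c)
round 2: derive conn(g,f) via R3 from conn(g,a), conn(a,f)
round 2: derive conn(g,h) via R3 from conn(g,a), conn(a,h)
round 2: derive conn(h,f) via R3 from conn(h,b), conn(b,f)
round 2: derive conn(h,g) via R3 from conn(h,i), conn(i,g)
round 2: derive conn(h,h) via R3 from conn(h,b), conn(b,h)
round 2: derive conn(i,a) via R3 from conn(i,g), conn(g,a)
round 2: derive conn(i,f) via R3 from conn(i,b), conn(b,f)
round 2: derive conn(i,h) via R3 from conn(i,b), conn(b,h)
round 2: derive conn(j,b) via R3 from conn(j,a), conn(a,b)
round 2: derive conn(j,c) via R3 from conn(j,a), conn(a,c)
round 2: derive conn(j,f) via R3 from conn(j,a), conn(a,f)
round 2: derive conn(j,h) via R3 from conn(j,a), conn(a,h)
round 3: derive conn(a,a) via R3 from conn(a,i), conn(i,a)
round 3: derive conn(a,g) via R3 from conn(a,f), conn(f,g)
round 3: derive conn(b,a) via R3 from conn(b,i), conn(i,a)
round 3: derive conn(b,g) via R3 from conn(b,f), conn(f,g)
round 3: derive conn(f,a) via R3 from conn(f,g), conn(g,a)
round 3: derive conn(f,c) via R3 from conn(f,g), conn(g,c)
round 3: derive conn(f,f) via R3 from conn(f,b), conn(b,f)
round 3: derive conn(g,i) via R3 from conn(g,a), conn(a,i)
round 3: derive conn(h,a) via R3 from conn(h,g), conn(g,a)
round 3: derive conn(h,c) via R3 from conn(h,g), conn(g,c)
round 3: derive conn(i,c) via R3 from conn(i,a), conn(a,c)
round 3: derive conn(j,i) via R3 from conn(j,a), conn(a,i)
round 4: derive conn(b,c) via R3 from conn(b,a), conn(a,c)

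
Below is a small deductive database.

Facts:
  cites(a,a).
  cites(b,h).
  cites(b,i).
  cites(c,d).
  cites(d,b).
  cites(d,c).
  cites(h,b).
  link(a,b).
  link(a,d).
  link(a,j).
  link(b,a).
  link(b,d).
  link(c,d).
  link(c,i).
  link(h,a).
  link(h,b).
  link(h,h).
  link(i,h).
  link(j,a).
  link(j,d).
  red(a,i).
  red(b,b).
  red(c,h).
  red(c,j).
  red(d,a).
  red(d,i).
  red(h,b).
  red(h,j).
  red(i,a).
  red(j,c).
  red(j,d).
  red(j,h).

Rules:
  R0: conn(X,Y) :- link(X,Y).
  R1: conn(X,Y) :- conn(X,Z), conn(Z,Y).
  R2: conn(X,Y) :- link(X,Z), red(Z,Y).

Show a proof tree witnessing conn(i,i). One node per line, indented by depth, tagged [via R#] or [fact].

conn(i,i)  [via R1]
  conn(i,b)  [via R2]
    link(i,h)  [fact]
    red(h,b)  [fact]
  conn(b,i)  [via R2]
    link(b,a)  [fact]
    red(a,i)  [fact]

round 1: derive conn(a,b) via R0 from link(a,b)
round 1: derive conn(a,d) via R0 from link(a,d)
round 1: derive conn(a,j) via R0 from link(a,j)
round 1: derive conn(b,a) via R0 from link(b,a)
round 1: derive conn(b,d) via R0 from link(b,d)
round 1: derive conn(c,d) via R0 from link(c,d)
round 1: derive conn(c,i) via R0 from link(c,i)
round 1: derive conn(h,a) via R0 from link(h,a)
round 1: derive conn(h,b) via R0 from link(h,b)
round 1: derive conn(h,h) via R0 from link(h,h)
round 1: derive conn(i,h) via R0 from link(i,h)
round 1: derive conn(j,a) via R0 from link(j,a)
round 1: derive conn(j,d) via R0 from link(j,d)
round 1: derive conn(a,a) via R2 from link(a,d), red(d,a)
round 1: derive conn(a,c) via R2 from link(a,j), red(j,c)
round 1: derive conn(a,h) via R2 from link(a,j), red(j,h)
round 1: derive conn(a,i) via R2 from link(a,d), red(d,i)
round 1: derive conn(b,i) via R2 from link(b,a), red(a,i)
round 1: derive conn(c,a) via R2 from link(c,d), red(d,a)
round 1: derive conn(h,i) via R2 from link(h,a), red(a,i)
round 1: derive conn(h,j) via R2 from link(h,h), red(h,j)
round 1: derive conn(i,b) via R2 from link(i,h), red(h,b)
round 1: derive conn(i,j) via R2 from link(i,h), red(h,j)
round 1: derive conn(j,i) via R2 from link(j,a), red(a,i)
round 2: derive conn(b,b) via R1 from conn(b,a), conn(a,b)
round 2: derive conn(b,c) via R1 from conn(b,a), conn(a,c)
round 2: derive conn(b,h) via R1 from conn(b,a), conn(a,h)
round 2: derive conn(b,j) via R1 from conn(b,a), conn(a,j)
round 2: derive conn(c,b) via R1 from conn(c,a), conn(a,b)
round 2: derive conn(c,c) via R1 from conn(c,a), conn(a,c)
round 2: derive conn(c,h) via R1 from conn(c,a), conn(a,h)
round 2: derive conn(c,j) via R1 from conn(c,a), conn(a,j)
round 2: derive conn(h,c) via R1 from conn(h,a), conn(a,c)
round 2: derive conn(h,d) via R1 from conn(h,a), conn(a,d)
round 2: derive conn(i,a) via R1 from conn(i,b), conn(b,a)
round 2: derive conn(i,d) via R1 from conn(i,b), conn(b,d)
round 2: derive conn(i,i) via R1 from conn(i,b), conn(b,i)
round 2: derive conn(j,b) via R1 from conn(j,a), conn(a,b)
round 2: derive conn(j,c) via R1 from conn(j,a), conn(a,c)
round 2: derive conn(j,h) via R1 from conn(j,a), conn(a,h)
round 2: derive conn(j,j) via R1 from conn(j,a), conn(a,j)
round 3: derive conn(i,c) via R1 from conn(i,a), conn(a,c)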